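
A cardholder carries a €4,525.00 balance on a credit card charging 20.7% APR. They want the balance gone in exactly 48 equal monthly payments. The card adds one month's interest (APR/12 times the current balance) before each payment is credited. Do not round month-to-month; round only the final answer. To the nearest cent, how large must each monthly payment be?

€139.39

Monthly rate r = 20.7%/12 = 1.725% = 0.01725.
Level-payment amortization: P = B₀·r / (1 − (1+r)^(−n)) = 4525.00·0.01725 / (1 − 1.01725^(−48)).
Denominator 1 − (1+r)^(−48) = 0.559981972.
P = 78.0562 / 0.559981972 ≈ 139.39.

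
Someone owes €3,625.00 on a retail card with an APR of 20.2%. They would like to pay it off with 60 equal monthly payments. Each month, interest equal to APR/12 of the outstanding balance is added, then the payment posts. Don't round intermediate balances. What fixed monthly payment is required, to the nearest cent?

€96.44

Monthly rate r = 20.2%/12 = 1.68333% = 0.0168333.
Level-payment amortization: P = B₀·r / (1 − (1+r)^(−n)) = 3625.00·0.0168333 / (1 − 1.01683^(−60)).
Denominator 1 − (1+r)^(−60) = 0.632706263.
P = 61.0208 / 0.632706263 ≈ 96.44.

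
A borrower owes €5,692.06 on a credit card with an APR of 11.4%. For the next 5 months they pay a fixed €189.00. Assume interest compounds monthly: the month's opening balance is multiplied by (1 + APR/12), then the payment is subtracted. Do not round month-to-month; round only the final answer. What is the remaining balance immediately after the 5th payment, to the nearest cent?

€5,004.49

Monthly rate r = 11.4%/12 = 0.95% = 0.0095.
Each month: B ← B·(1+r) − €189.00.
Month 1: interest €54.07; balance after payment €5,557.13.
Month 2: interest €52.79; balance after payment €5,420.93.
Month 3: interest €51.50; balance after payment €5,283.43.
Month 4: interest €50.19; balance after payment €5,144.62.
Month 5: interest €48.87; balance after payment €5,004.49.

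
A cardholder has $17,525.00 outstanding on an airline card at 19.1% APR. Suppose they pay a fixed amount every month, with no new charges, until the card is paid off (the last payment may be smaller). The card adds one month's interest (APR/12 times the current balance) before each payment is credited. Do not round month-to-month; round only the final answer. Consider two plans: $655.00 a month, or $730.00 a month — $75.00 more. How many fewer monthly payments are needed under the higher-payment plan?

Monthly rate r = 19.1%/12 = 1.59167% = 0.0159167.
At $655.00/mo: n = ⌈−ln(1 − rB₀/P)/ln(1+r)⌉ = 36 payments (last $91.42); total interest = total paid − $17,525.00 = $5,491.42.
At $730.00/mo: 31 payments (last $357.56); total interest $4,732.56.
Payments saved = 36 − 31 = 5.

5 fewer payments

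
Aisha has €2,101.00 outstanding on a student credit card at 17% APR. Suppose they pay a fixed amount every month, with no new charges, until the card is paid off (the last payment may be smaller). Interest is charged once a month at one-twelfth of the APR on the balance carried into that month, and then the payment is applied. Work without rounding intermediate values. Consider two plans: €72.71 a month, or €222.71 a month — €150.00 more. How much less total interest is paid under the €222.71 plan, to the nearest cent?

Monthly rate r = 17%/12 = 1.41667% = 0.0141667.
At €72.71/mo: n = ⌈−ln(1 − rB₀/P)/ln(1+r)⌉ = 38 payments (last €31.40); total interest = total paid − €2,101.00 = €620.67.
At €222.71/mo: 11 payments (last €44.39); total interest €170.49.
Interest saved = €620.67 − €170.49 = €450.18.

€450.18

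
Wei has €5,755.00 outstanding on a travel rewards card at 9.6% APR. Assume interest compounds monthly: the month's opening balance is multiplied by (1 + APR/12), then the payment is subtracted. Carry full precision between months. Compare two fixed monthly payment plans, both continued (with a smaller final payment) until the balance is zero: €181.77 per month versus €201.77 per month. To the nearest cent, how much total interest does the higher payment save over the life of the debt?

€104.25

Monthly rate r = 9.6%/12 = 0.8% = 0.008.
At €181.77/mo: n = ⌈−ln(1 − rB₀/P)/ln(1+r)⌉ = 37 payments (last €119.25); total interest = total paid − €5,755.00 = €907.97.
At €201.77/mo: 33 payments (last €102.08); total interest €803.72.
Interest saved = €907.97 − €803.72 = €104.25.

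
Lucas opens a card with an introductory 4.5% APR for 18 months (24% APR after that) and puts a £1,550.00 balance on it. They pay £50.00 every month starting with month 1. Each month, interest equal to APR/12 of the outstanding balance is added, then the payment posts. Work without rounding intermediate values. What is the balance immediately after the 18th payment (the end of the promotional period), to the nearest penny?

Promo months 1–18 at r₀ = 4.5%/12 = 0.00375; months 19+ at r₁ = 24%/12 = 0.02.
After month 18: iterate B ← B·(1+r₀) − £50.00 for 18 months → £728.76.

£728.76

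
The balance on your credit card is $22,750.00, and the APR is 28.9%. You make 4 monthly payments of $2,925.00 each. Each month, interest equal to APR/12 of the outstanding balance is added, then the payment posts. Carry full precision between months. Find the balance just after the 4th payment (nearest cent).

$12,892.54

Monthly rate r = 28.9%/12 = 2.40833% = 0.0240833.
Each month: B ← B·(1+r) − $2,925.00.
Month 1: interest $547.90; balance after payment $20,372.90.
Month 2: interest $490.65; balance after payment $17,938.54.
Month 3: interest $432.02; balance after payment $15,445.56.
Month 4: interest $371.98; balance after payment $12,892.54.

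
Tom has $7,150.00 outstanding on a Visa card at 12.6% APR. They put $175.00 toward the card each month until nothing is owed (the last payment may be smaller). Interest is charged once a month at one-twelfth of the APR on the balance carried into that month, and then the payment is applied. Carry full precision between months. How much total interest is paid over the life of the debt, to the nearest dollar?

Monthly rate r = 12.6%/12 = 1.05% = 0.0105.
Payoff takes n = ⌈−ln(1 − rB₀/P)/ln(1+r)⌉ = ⌈53.648⌉ = 54 payments; the last is $113.59.
Total paid = 53·$175.00 + $113.59 = $9,388.59.
Total interest = total paid − principal = $9,388.59 − $7,150.00 = $2,238.59.

$2,239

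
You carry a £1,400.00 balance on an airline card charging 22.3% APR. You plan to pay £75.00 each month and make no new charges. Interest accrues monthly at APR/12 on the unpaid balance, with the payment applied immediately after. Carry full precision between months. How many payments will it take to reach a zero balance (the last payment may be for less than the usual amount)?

Monthly rate r = 22.3%/12 = 1.85833% = 0.0185833.
Recurrence: B ← B·(1+r) − £75.00.
Month 1: interest £26.02; balance after payment £1,351.02.
Month 2: interest £25.11; balance after payment £1,301.12.
Closed form: n = −ln(1 − rB₀/P)/ln(1+r) = −ln(0.65311)/ln(1.01858) ≈ 23.137, so the balance reaches zero during payment 24.

24 months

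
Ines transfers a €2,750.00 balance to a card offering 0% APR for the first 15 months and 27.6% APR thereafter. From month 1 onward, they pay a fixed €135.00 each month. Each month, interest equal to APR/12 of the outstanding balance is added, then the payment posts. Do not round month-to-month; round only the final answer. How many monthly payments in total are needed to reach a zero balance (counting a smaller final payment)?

21 months

Promo months 1–15 at r₀ = 0%/12 = 0; months 16+ at r₁ = 27.6%/12 = 0.023.
After month 15 (no interest yet): B = €2,750.00 − 15·€135.00 = €725.00.
Then at r₁ with €135.00/mo: n₂ = −ln(1 − r₁·B/P)/ln(1+r₁) ≈ 5.80 → 6 more payments.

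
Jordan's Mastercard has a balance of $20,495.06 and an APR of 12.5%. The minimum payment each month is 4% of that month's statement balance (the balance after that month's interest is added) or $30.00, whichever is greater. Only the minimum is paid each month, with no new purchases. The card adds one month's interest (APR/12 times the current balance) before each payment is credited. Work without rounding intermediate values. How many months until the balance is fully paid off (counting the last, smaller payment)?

Monthly rate r = 12.5%/12 = 1.04167% = 0.0104167.
While 4% of the post-interest balance exceeds $30.00, each month B ← (B·(1+r))·(1 − 0.04), i.e. B shrinks by the factor (1+r)·0.96 = 0.97.
This holds for months 1–109. Entering month 110 the balance is $740.91; 4% of the post-interest balance is now below $30.00, so the flat $30.00 minimum applies from here.
From month 110 a fixed $30.00 at rate r clears $740.91 in 29 more payments. Total: 109 + 29 = 138 months.

138 months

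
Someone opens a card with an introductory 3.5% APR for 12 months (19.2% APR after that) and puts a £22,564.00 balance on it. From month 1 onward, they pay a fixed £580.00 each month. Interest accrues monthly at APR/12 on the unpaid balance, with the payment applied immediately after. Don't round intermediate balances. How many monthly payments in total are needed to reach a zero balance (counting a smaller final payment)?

50 months

Promo months 1–12 at r₀ = 3.5%/12 = 0.00291667; months 13+ at r₁ = 19.2%/12 = 0.016.
After month 12: iterate B ← B·(1+r₀) − £580.00 for 12 months → £16,293.79.
Then at r₁ with £580.00/mo: n₂ = −ln(1 − r₁·B/P)/ln(1+r₁) ≈ 37.60 → 38 more payments.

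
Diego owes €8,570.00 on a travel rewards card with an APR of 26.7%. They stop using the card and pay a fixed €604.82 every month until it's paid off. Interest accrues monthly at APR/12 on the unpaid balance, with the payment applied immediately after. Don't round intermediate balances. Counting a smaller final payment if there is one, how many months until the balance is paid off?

18 payments

Monthly rate r = 26.7%/12 = 2.225% = 0.02225.
Recurrence: B ← B·(1+r) − €604.82.
Month 1: interest €190.68; balance after payment €8,155.86.
Month 2: interest €181.47; balance after payment €7,732.51.
Closed form: n = −ln(1 − rB₀/P)/ln(1+r) = −ln(0.68473)/ln(1.02225) ≈ 17.210, so the balance reaches zero during payment 18.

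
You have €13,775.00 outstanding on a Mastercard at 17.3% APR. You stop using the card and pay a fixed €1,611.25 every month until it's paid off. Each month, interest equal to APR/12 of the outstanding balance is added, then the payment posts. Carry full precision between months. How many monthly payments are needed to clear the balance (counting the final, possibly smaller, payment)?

10 payments

Monthly rate r = 17.3%/12 = 1.44167% = 0.0144167.
Recurrence: B ← B·(1+r) − €1,611.25.
Month 1: interest €198.59; balance after payment €12,362.34.
Month 2: interest €178.22; balance after payment €10,929.31.
Closed form: n = −ln(1 − rB₀/P)/ln(1+r) = −ln(0.87675)/ln(1.01442) ≈ 9.189, so the balance reaches zero during payment 10.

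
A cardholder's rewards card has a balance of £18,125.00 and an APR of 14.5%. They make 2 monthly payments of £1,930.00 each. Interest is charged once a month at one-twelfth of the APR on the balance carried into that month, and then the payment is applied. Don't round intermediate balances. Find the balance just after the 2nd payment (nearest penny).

Monthly rate r = 14.5%/12 = 1.20833% = 0.0120833.
Each month: B ← B·(1+r) − £1,930.00.
Month 1: interest £219.01; balance after payment £16,414.01.
Month 2: interest £198.34; balance after payment £14,682.35.

£14,682.35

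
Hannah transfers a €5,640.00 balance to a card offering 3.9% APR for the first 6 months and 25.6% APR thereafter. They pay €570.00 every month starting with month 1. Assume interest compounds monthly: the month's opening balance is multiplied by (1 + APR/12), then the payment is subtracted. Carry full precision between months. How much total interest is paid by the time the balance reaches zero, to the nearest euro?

Promo months 1–6 at r₀ = 3.9%/12 = 0.00325; months 7+ at r₁ = 25.6%/12 = 0.0213333.
After month 6: iterate B ← B·(1+r₀) − €570.00 for 6 months → €2,302.97.
Then at r₁ with €570.00/mo: n₂ = −ln(1 − r₁·B/P)/ln(1+r₁) ≈ 4.27 → 5 more payments.
Total paid = 10·€570.00 + €155.10 = €5,855.10; interest = €5,855.10 − €5,640.00 = €215.10.

€215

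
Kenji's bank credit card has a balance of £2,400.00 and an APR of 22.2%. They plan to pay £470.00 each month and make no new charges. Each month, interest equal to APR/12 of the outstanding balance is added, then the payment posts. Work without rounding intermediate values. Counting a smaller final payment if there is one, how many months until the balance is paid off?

6 payments

Monthly rate r = 22.2%/12 = 1.85% = 0.0185.
Recurrence: B ← B·(1+r) − £470.00.
Month 1: interest £44.40; balance after payment £1,974.40.
Month 2: interest £36.53; balance after payment £1,540.93.
Month 3: interest £28.51; balance after payment £1,099.43.
Month 4: interest £20.34; balance after payment £649.77.
Month 5: interest £12.02; balance after payment £191.79.
Month 6: interest £3.55; balance after payment £0.00.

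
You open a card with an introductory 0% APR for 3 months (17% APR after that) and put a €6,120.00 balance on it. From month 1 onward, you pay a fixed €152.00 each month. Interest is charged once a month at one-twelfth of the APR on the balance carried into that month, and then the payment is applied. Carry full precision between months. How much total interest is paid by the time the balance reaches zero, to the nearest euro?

Promo months 1–3 at r₀ = 0%/12 = 0; months 4+ at r₁ = 17%/12 = 0.0141667.
After month 3 (no interest yet): B = €6,120.00 − 3·€152.00 = €5,664.00.
Then at r₁ with €152.00/mo: n₂ = −ln(1 − r₁·B/P)/ln(1+r₁) ≈ 53.35 → 54 more payments.
Total paid = 56·€152.00 + €54.15 = €8,566.15; interest = €8,566.15 − €6,120.00 = €2,446.15.

€2,446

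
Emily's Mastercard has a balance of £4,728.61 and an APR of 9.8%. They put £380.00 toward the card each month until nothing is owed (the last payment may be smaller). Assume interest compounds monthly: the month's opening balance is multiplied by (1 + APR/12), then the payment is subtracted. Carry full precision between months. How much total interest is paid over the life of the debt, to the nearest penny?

£278.46

Monthly rate r = 9.8%/12 = 0.816667% = 0.00816667.
Payoff takes n = ⌈−ln(1 − rB₀/P)/ln(1+r)⌉ = ⌈13.176⌉ = 14 payments; the last is £67.07.
Total paid = 13·£380.00 + £67.07 = £5,007.07.
Total interest = total paid − principal = £5,007.07 − £4,728.61 = £278.46.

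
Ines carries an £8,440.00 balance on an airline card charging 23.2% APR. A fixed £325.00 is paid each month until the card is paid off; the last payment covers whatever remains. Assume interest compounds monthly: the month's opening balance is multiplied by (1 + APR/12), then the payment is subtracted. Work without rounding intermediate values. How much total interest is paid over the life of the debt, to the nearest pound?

Monthly rate r = 23.2%/12 = 1.93333% = 0.0193333.
Payoff takes n = ⌈−ln(1 − rB₀/P)/ln(1+r)⌉ = ⌈36.415⌉ = 37 payments; the last is £135.55.
Total paid = 36·£325.00 + £135.55 = £11,835.55.
Total interest = total paid − principal = £11,835.55 − £8,440.00 = £3,395.55.

£3,396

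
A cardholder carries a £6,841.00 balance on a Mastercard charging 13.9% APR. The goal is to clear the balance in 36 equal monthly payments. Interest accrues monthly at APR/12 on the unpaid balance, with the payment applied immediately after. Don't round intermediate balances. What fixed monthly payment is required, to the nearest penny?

£233.48

Monthly rate r = 13.9%/12 = 1.15833% = 0.0115833.
Level-payment amortization: P = B₀·r / (1 − (1+r)^(−n)) = 6841.00·0.0115833 / (1 − 1.01158^(−36)).
Denominator 1 − (1+r)^(−36) = 0.339397753.
P = 79.2416 / 0.339397753 ≈ 233.48.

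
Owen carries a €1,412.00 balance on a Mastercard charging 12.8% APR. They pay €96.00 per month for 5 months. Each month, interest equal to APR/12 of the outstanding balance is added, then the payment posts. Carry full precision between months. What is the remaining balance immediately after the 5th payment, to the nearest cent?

Monthly rate r = 12.8%/12 = 1.06667% = 0.0106667.
Each month: B ← B·(1+r) − €96.00.
Month 1: interest €15.06; balance after payment €1,331.06.
Month 2: interest €14.20; balance after payment €1,249.26.
Month 3: interest €13.33; balance after payment €1,166.58.
Month 4: interest €12.44; balance after payment €1,083.03.
Month 5: interest €11.55; balance after payment €998.58.

€998.58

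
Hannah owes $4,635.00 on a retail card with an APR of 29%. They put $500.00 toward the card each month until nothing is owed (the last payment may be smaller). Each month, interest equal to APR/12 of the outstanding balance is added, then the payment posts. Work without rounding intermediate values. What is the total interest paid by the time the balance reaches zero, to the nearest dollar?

$677

Monthly rate r = 29%/12 = 2.41667% = 0.0241667.
Payoff takes n = ⌈−ln(1 − rB₀/P)/ln(1+r)⌉ = ⌈10.622⌉ = 11 payments; the last is $312.18.
Total paid = 10·$500.00 + $312.18 = $5,312.18.
Total interest = total paid − principal = $5,312.18 − $4,635.00 = $677.18.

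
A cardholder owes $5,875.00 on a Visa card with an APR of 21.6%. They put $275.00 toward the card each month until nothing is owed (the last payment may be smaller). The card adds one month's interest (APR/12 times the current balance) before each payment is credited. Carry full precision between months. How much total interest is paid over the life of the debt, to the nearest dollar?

$1,608

Monthly rate r = 21.6%/12 = 1.8% = 0.018.
Payoff takes n = ⌈−ln(1 − rB₀/P)/ln(1+r)⌉ = ⌈27.208⌉ = 28 payments; the last is $57.69.
Total paid = 27·$275.00 + $57.69 = $7,482.69.
Total interest = total paid − principal = $7,482.69 − $5,875.00 = $1,607.69.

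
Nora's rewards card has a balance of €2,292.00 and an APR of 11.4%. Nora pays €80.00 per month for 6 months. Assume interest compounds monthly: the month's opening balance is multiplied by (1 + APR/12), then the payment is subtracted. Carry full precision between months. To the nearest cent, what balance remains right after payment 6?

Monthly rate r = 11.4%/12 = 0.95% = 0.0095.
Each month: B ← B·(1+r) − €80.00.
Month 1: interest €21.77; balance after payment €2,233.77.
Month 2: interest €21.22; balance after payment €2,174.99.
Month 3: interest €20.66; balance after payment €2,115.66.
Month 4: interest €20.10; balance after payment €2,055.76.
Month 5: interest €19.53; balance after payment €1,995.29.
Month 6: interest €18.96; balance after payment €1,934.24.

€1,934.24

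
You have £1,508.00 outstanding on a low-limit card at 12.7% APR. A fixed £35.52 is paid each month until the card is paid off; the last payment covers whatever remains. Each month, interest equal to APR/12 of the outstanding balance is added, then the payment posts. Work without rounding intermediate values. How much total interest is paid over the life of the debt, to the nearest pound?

£505

Monthly rate r = 12.7%/12 = 1.05833% = 0.0105833.
Payoff takes n = ⌈−ln(1 − rB₀/P)/ln(1+r)⌉ = ⌈56.669⌉ = 57 payments; the last is £23.79.
Total paid = 56·£35.52 + £23.79 = £2,012.91.
Total interest = total paid − principal = £2,012.91 − £1,508.00 = £504.91.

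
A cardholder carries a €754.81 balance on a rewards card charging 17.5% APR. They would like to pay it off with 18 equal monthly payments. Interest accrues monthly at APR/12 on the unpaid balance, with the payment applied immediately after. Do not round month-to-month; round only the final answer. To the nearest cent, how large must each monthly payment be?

€47.98

Monthly rate r = 17.5%/12 = 1.45833% = 0.0145833.
Level-payment amortization: P = B₀·r / (1 − (1+r)^(−n)) = 754.81·0.0145833 / (1 − 1.01458^(−18)).
Denominator 1 − (1+r)^(−18) = 0.229414255.
P = 11.0076 / 0.229414255 ≈ 47.98.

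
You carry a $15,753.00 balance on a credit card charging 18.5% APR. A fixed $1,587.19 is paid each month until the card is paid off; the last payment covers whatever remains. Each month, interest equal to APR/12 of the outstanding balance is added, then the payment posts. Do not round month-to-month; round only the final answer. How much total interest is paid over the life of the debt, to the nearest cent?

$1,477.18

Monthly rate r = 18.5%/12 = 1.54167% = 0.0154167.
Payoff takes n = ⌈−ln(1 − rB₀/P)/ln(1+r)⌉ = ⌈10.855⌉ = 11 payments; the last is $1,358.28.
Total paid = 10·$1,587.19 + $1,358.28 = $17,230.18.
Total interest = total paid − principal = $17,230.18 − $15,753.00 = $1,477.18.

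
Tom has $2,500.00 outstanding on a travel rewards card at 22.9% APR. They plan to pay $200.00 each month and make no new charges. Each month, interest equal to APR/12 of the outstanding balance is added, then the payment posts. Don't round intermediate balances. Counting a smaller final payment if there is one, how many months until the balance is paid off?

15 payments

Monthly rate r = 22.9%/12 = 1.90833% = 0.0190833.
Recurrence: B ← B·(1+r) − $200.00.
Month 1: interest $47.71; balance after payment $2,347.71.
Month 2: interest $44.80; balance after payment $2,192.51.
Closed form: n = −ln(1 − rB₀/P)/ln(1+r) = −ln(0.76146)/ln(1.01908) ≈ 14.416, so the balance reaches zero during payment 15.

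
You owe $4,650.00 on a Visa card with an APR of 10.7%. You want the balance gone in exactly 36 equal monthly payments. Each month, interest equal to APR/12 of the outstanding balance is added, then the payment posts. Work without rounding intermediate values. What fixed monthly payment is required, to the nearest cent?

$151.58

Monthly rate r = 10.7%/12 = 0.891667% = 0.00891667.
Level-payment amortization: P = B₀·r / (1 − (1+r)^(−n)) = 4650.00·0.00891667 / (1 − 1.00892^(−36)).
Denominator 1 − (1+r)^(−36) = 0.273543974.
P = 41.4625 / 0.273543974 ≈ 151.58.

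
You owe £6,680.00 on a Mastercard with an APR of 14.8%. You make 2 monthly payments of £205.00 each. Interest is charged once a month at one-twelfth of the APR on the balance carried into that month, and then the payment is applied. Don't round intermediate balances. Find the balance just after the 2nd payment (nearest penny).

Monthly rate r = 14.8%/12 = 1.23333% = 0.0123333.
Each month: B ← B·(1+r) − £205.00.
Month 1: interest £82.39; balance after payment £6,557.39.
Month 2: interest £80.87; balance after payment £6,433.26.

£6,433.26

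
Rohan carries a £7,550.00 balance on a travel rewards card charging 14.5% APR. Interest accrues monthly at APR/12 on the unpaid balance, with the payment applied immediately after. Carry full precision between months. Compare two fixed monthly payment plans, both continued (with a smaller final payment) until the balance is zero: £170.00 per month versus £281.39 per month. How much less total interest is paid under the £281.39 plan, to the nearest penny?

£1,706.83

Monthly rate r = 14.5%/12 = 1.20833% = 0.0120833.
At £170.00/mo: n = ⌈−ln(1 − rB₀/P)/ln(1+r)⌉ = 65 payments (last £7.93); total interest = total paid − £7,550.00 = £3,337.93.
At £281.39/mo: 33 payments (last £176.62); total interest £1,631.10.
Interest saved = £3,337.93 − £1,631.10 = £1,706.83.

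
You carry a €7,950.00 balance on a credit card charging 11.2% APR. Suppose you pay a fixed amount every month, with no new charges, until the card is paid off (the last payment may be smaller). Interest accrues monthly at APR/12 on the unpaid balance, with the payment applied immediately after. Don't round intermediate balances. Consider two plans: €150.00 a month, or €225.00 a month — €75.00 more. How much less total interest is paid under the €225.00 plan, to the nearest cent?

€1,329.24

Monthly rate r = 11.2%/12 = 0.933333% = 0.00933333.
At €150.00/mo: n = ⌈−ln(1 − rB₀/P)/ln(1+r)⌉ = 74 payments (last €70.63); total interest = total paid − €7,950.00 = €3,070.63.
At €225.00/mo: 44 payments (last €16.39); total interest €1,741.39.
Interest saved = €3,070.63 − €1,741.39 = €1,329.24.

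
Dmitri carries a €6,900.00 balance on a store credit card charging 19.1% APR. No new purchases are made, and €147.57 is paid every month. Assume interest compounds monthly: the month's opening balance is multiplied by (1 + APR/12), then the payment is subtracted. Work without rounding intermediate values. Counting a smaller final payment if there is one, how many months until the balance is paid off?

Monthly rate r = 19.1%/12 = 1.59167% = 0.0159167.
Recurrence: B ← B·(1+r) − €147.57.
Month 1: interest €109.83; balance after payment €6,862.26.
Month 2: interest €109.22; balance after payment €6,823.91.
Closed form: n = −ln(1 − rB₀/P)/ln(1+r) = −ln(0.25578)/ln(1.01592) ≈ 86.342, so the balance reaches zero during payment 87.

87 months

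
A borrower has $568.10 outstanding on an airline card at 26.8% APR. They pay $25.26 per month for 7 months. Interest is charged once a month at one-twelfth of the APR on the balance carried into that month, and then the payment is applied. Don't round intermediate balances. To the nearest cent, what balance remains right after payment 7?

$473.97

Monthly rate r = 26.8%/12 = 2.23333% = 0.0223333.
Each month: B ← B·(1+r) − $25.26.
Month 1: interest $12.69; balance after payment $555.53.
Month 2: interest $12.41; balance after payment $542.67.
Month 3: interest $12.12; balance after payment $529.53.
Month 4: interest $11.83; balance after payment $516.10.
Month 5: interest $11.53; balance after payment $502.37.
Month 6: interest $11.22; balance after payment $488.33.
Month 7: interest $10.91; balance after payment $473.97.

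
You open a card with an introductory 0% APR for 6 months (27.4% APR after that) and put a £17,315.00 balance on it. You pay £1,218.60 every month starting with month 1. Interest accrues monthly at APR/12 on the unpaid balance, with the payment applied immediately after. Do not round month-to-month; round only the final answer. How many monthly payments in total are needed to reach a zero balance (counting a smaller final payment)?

16 payments

Promo months 1–6 at r₀ = 0%/12 = 0; months 7+ at r₁ = 27.4%/12 = 0.0228333.
After month 6 (no interest yet): B = £17,315.00 − 6·£1,218.60 = £10,003.40.
Then at r₁ with £1,218.60/mo: n₂ = −ln(1 − r₁·B/P)/ln(1+r₁) ≈ 9.19 → 10 more payments.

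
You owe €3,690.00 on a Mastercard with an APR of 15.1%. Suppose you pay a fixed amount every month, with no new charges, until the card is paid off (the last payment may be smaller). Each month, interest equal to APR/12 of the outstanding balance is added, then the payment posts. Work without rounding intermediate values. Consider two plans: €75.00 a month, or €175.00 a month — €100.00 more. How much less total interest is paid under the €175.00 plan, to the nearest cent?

Monthly rate r = 15.1%/12 = 1.25833% = 0.0125833.
At €75.00/mo: n = ⌈−ln(1 − rB₀/P)/ln(1+r)⌉ = 78 payments (last €14.15); total interest = total paid − €3,690.00 = €2,099.15.
At €175.00/mo: 25 payments (last €115.23); total interest €625.23.
Interest saved = €2,099.15 − €625.23 = €1,473.92.

€1,473.92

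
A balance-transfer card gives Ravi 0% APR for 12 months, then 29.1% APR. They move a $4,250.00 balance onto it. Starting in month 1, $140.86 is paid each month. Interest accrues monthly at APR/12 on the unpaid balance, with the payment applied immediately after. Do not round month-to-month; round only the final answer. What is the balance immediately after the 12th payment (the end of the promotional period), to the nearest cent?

Promo months 1–12 at r₀ = 0%/12 = 0; months 13+ at r₁ = 29.1%/12 = 0.02425.
After month 12 (no interest yet): B = $4,250.00 − 12·$140.86 = $2,559.68.

$2,559.68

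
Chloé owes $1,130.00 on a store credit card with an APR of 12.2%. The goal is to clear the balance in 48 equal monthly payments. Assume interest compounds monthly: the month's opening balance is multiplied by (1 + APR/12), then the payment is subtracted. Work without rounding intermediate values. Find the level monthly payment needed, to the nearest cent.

$29.87

Monthly rate r = 12.2%/12 = 1.01667% = 0.0101667.
Level-payment amortization: P = B₀·r / (1 − (1+r)^(−n)) = 1130.00·0.0101667 / (1 − 1.01017^(−48)).
Denominator 1 − (1+r)^(−48) = 0.384632741.
P = 11.4883 / 0.384632741 ≈ 29.87.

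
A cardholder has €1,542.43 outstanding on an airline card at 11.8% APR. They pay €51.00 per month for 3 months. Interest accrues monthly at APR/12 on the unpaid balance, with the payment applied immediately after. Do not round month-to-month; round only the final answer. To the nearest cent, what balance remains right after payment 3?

€1,433.87

Monthly rate r = 11.8%/12 = 0.983333% = 0.00983333.
Each month: B ← B·(1+r) − €51.00.
Month 1: interest €15.17; balance after payment €1,506.60.
Month 2: interest €14.81; balance after payment €1,470.41.
Month 3: interest €14.46; balance after payment €1,433.87.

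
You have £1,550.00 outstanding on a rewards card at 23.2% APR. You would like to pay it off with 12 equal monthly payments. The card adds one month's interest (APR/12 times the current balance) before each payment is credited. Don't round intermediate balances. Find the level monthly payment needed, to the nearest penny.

Monthly rate r = 23.2%/12 = 1.93333% = 0.0193333.
Level-payment amortization: P = B₀·r / (1 − (1+r)^(−n)) = 1550.00·0.0193333 / (1 − 1.01933^(−12)).
Denominator 1 − (1+r)^(−12) = 0.205296211.
P = 29.9667 / 0.205296211 ≈ 145.97.

£145.97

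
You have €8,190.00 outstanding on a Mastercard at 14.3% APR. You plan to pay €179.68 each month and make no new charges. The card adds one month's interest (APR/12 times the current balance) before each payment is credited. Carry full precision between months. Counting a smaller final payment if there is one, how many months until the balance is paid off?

Monthly rate r = 14.3%/12 = 1.19167% = 0.0119167.
Recurrence: B ← B·(1+r) − €179.68.
Month 1: interest €97.60; balance after payment €8,107.92.
Month 2: interest €96.62; balance after payment €8,024.86.
Closed form: n = −ln(1 − rB₀/P)/ln(1+r) = −ln(0.45683)/ln(1.01192) ≈ 66.135, so the balance reaches zero during payment 67.

67 months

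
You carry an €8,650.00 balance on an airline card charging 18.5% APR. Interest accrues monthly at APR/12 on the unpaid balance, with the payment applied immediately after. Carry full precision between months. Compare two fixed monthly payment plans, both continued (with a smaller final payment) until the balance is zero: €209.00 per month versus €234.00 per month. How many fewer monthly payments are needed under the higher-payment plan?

11 fewer payments

Monthly rate r = 18.5%/12 = 1.54167% = 0.0154167.
At €209.00/mo: n = ⌈−ln(1 − rB₀/P)/ln(1+r)⌉ = 67 payments (last €89.67); total interest = total paid − €8,650.00 = €5,233.67.
At €234.00/mo: 56 payments (last €34.89); total interest €4,254.89.
Payments saved = 67 − 56 = 11.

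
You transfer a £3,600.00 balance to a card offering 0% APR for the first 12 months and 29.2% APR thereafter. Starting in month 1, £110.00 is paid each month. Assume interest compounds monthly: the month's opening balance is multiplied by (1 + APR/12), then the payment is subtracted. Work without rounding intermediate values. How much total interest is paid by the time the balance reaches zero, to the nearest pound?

£932

Promo months 1–12 at r₀ = 0%/12 = 0; months 13+ at r₁ = 29.2%/12 = 0.0243333.
After month 12 (no interest yet): B = £3,600.00 − 12·£110.00 = £2,280.00.
Then at r₁ with £110.00/mo: n₂ = −ln(1 − r₁·B/P)/ln(1+r₁) ≈ 29.20 → 30 more payments.
Total paid = 41·£110.00 + £21.69 = £4,531.69; interest = £4,531.69 − £3,600.00 = £931.69.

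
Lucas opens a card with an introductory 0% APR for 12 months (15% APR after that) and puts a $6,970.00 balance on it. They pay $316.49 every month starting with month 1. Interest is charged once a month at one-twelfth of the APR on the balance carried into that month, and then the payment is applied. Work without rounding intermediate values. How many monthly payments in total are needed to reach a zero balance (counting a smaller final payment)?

23 payments

Promo months 1–12 at r₀ = 0%/12 = 0; months 13+ at r₁ = 15%/12 = 0.0125.
After month 12 (no interest yet): B = $6,970.00 − 12·$316.49 = $3,172.12.
Then at r₁ with $316.49/mo: n₂ = −ln(1 − r₁·B/P)/ln(1+r₁) ≈ 10.78 → 11 more payments.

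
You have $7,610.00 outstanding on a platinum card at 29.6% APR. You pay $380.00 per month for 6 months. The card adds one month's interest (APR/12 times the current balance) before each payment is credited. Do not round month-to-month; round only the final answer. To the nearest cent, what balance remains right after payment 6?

Monthly rate r = 29.6%/12 = 2.46667% = 0.0246667.
Each month: B ← B·(1+r) − $380.00.
Month 1: interest $187.71; balance after payment $7,417.71.
Month 2: interest $182.97; balance after payment $7,220.68.
Month 3: interest $178.11; balance after payment $7,018.79.
Month 4: interest $173.13; balance after payment $6,811.92.
Month 5: interest $168.03; balance after payment $6,599.95.
Month 6: interest $162.80; balance after payment $6,382.75.

$6,382.75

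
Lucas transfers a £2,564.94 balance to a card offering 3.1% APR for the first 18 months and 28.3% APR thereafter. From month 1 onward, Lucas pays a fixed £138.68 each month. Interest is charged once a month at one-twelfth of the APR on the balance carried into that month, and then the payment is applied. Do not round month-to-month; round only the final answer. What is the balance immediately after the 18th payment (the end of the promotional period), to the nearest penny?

Promo months 1–18 at r₀ = 3.1%/12 = 0.00258333; months 19+ at r₁ = 28.3%/12 = 0.0235833.
After month 18: iterate B ← B·(1+r₀) − £138.68 for 18 months → £135.05.

£135.05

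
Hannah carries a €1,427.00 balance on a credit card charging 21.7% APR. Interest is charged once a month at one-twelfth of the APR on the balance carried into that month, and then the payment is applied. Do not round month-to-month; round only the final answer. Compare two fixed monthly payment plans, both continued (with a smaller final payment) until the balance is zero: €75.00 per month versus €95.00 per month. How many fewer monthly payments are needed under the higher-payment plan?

6 fewer payments

Monthly rate r = 21.7%/12 = 1.80833% = 0.0180833.
At €75.00/mo: n = ⌈−ln(1 − rB₀/P)/ln(1+r)⌉ = 24 payments (last €39.90); total interest = total paid − €1,427.00 = €337.90.
At €95.00/mo: 18 payments (last €65.26); total interest €253.26.
Payments saved = 24 − 18 = 6.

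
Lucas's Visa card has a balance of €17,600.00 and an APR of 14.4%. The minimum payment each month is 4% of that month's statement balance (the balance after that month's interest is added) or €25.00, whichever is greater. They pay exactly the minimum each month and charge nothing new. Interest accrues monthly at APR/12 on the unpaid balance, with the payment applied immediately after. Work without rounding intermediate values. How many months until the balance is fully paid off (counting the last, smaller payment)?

Monthly rate r = 14.4%/12 = 1.2% = 0.012.
While 4% of the post-interest balance exceeds €25.00, each month B ← (B·(1+r))·(1 − 0.04), i.e. B shrinks by the factor (1+r)·0.96 = 0.97152.
This holds for months 1–116. Entering month 117 the balance is €616.47; 4% of the post-interest balance is now below €25.00, so the flat €25.00 minimum applies from here.
From month 117 a fixed €25.00 at rate r clears €616.47 in 30 more payments. Total: 116 + 30 = 146 months.

146 months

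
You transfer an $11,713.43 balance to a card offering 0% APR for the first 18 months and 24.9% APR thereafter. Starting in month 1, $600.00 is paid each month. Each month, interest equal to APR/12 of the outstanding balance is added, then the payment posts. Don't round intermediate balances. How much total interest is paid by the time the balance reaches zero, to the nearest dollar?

$26

Promo months 1–18 at r₀ = 0%/12 = 0; months 19+ at r₁ = 24.9%/12 = 0.02075.
After month 18 (no interest yet): B = $11,713.43 − 18·$600.00 = $913.43.
Then at r₁ with $600.00/mo: n₂ = −ln(1 − r₁·B/P)/ln(1+r₁) ≈ 1.56 → 2 more payments.
Total paid = 19·$600.00 + $339.28 = $11,739.28; interest = $11,739.28 − $11,713.43 = $25.85.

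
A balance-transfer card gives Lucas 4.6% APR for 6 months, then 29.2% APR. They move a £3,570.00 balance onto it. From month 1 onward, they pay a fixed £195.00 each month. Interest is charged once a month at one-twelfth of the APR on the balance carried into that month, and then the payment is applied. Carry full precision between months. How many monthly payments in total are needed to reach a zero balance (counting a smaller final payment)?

22 payments

Promo months 1–6 at r₀ = 4.6%/12 = 0.00383333; months 7+ at r₁ = 29.2%/12 = 0.0243333.
After month 6: iterate B ← B·(1+r₀) − £195.00 for 6 months → £2,471.63.
Then at r₁ with £195.00/mo: n₂ = −ln(1 − r₁·B/P)/ln(1+r₁) ≈ 15.34 → 16 more payments.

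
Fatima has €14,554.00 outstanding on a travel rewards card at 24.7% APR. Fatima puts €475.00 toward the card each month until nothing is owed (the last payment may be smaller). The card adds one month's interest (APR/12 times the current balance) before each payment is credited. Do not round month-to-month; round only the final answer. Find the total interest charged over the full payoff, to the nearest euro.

€8,669

Monthly rate r = 24.7%/12 = 2.05833% = 0.0205833.
Payoff takes n = ⌈−ln(1 − rB₀/P)/ln(1+r)⌉ = ⌈48.889⌉ = 49 payments; the last is €422.56.
Total paid = 48·€475.00 + €422.56 = €23,222.56.
Total interest = total paid − principal = €23,222.56 − €14,554.00 = €8,668.56.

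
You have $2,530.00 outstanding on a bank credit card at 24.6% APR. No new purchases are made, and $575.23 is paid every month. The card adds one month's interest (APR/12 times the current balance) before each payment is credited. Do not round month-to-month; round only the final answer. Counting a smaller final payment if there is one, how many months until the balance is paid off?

5 months

Monthly rate r = 24.6%/12 = 2.05% = 0.0205.
Recurrence: B ← B·(1+r) − $575.23.
Month 1: interest $51.87; balance after payment $2,006.63.
Month 2: interest $41.14; balance after payment $1,472.54.
Month 3: interest $30.19; balance after payment $927.50.
Month 4: interest $19.01; balance after payment $371.28.
Month 5: interest $7.61; balance after payment $0.00.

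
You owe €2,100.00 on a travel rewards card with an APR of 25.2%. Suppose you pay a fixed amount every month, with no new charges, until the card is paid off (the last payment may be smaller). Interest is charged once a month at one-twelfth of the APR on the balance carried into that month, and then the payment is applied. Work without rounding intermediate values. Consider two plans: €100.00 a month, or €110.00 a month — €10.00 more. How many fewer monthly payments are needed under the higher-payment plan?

Monthly rate r = 25.2%/12 = 2.1% = 0.021.
At €100.00/mo: n = ⌈−ln(1 − rB₀/P)/ln(1+r)⌉ = 28 payments (last €98.55); total interest = total paid − €2,100.00 = €698.55.
At €110.00/mo: 25 payments (last €72.04); total interest €612.04.
Payments saved = 28 − 25 = 3.

3 fewer payments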